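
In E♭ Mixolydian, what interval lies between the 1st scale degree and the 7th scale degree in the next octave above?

minor fourteenth

E♭ mixolydian: E♭ F G A♭ B♭ C D♭.
So we need the interval from E♭ up to D♭.
14 letter names make it a fourteenth; at 22 semitones (a half step narrower than major) the quality is minor.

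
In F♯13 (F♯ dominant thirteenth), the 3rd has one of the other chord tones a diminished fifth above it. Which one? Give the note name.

E

The chord tones of F♯ dominant thirteenth are F♯ A♯ C♯ E G♯ D♯.
The 3rd is A♯. A diminished fifth above A♯ is E.
E is the chord's 7th.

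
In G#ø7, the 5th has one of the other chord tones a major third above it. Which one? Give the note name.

F#

The chord tones of G#m7b5 are G#-B-D-F#.
The 5th is D. A major third above D is F#.
F# is the chord's 7th.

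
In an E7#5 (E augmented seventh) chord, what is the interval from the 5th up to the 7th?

diminished third

E+7 is spelled E, G#, B#, D.
The 5th is B# and the 7th is D.
3 letter names make it a third; at 2 semitones (a whole step narrower than major) the quality is diminished.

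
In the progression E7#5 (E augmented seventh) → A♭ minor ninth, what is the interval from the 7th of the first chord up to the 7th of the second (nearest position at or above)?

The 7th of E7#5 (E augmented seventh) is D; the 7th of A♭ minor ninth is G♭.
From D to G♭: 4 semitones over a fourth = diminished.

diminished fourth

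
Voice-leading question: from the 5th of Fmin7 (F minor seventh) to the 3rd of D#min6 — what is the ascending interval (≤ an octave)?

augmented fourth

The 5th of Fmin7 (F minor seventh) is C; the 3rd of D#min6 is F#.
4 letter names make it a fourth; at 6 semitones (a half step wider than perfect) the quality is augmented.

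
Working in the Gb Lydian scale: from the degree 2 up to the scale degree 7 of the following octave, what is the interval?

M13

Spelling the Gb Lydian scale: Gb Ab Bb C Db Eb F.
So we need the interval from Ab up to F.
From Ab to F is 21 semitones, exactly the major thirteenth.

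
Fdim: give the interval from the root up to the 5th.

F° is spelled F–Ab–Cb.
That puts F below Cb.
5 letter names make it a fifth; at 6 semitones (a half step narrower than perfect) the quality is diminished.

diminished fifth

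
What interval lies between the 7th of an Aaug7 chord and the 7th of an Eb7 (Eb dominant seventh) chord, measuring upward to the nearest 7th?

diminished fifth

Aaug7 has G as its 7th, and Eb7 (Eb dominant seventh) has Db as its 7th.
G up to Db is 6 semitones, a half step narrower than a perfect fifth, so the interval is diminished.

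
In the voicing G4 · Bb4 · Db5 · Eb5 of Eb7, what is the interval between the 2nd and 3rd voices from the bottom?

minor third

Those voices are Bb4 and Db5.
Bb up to Db is 3 semitones, a half step narrower than a major third, so the interval is minor.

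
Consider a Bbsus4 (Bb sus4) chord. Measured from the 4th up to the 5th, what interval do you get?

M2

Spelling the chord: Bb–Eb–F.
That puts Eb below F.
Eb up to F spans 2 letter names and 2 semitones — a major second.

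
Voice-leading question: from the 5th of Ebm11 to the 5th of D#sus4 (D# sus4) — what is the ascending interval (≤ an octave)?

The 5th of Ebm11 is Bb; the 5th of D#sus4 (D# sus4) is A#.
7 letter names make it a seventh; at 12 semitones (a half step wider than major) the quality is augmented.

augmented seventh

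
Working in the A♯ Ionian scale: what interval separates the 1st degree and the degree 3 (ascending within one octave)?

Spelling the A♯ Ionian scale: A♯ B♯ C𝄪 D♯ E♯ F𝄪 G𝄪.
So we need the interval from A♯ up to C𝄪.
From A♯ to C𝄪 is 4 semitones, exactly the major third.

major 3rd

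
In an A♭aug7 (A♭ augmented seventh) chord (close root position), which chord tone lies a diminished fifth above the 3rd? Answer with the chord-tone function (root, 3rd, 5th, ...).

The chord tones of A♭ augmented seventh are A♭ C E G♭.
The 3rd is C. A diminished fifth above C is G♭.
G♭ is the chord's 7th.

7th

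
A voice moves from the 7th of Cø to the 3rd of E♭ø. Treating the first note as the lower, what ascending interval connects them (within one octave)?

minor sixth

The 7th of Cø is B♭; the 3rd of E♭ø is G♭.
6 letter names make it a sixth; at 8 semitones (a half step narrower than major) the quality is minor.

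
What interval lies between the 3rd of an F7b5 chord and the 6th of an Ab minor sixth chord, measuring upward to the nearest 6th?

minor 6th

F7b5 has A as its 3rd, and Ab minor sixth has F as its 6th.
From A to F: 8 semitones over a sixth = minor.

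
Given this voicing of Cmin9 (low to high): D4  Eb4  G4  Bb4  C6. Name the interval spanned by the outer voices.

minor fourteenth

The outer voices are D4 and C6.
14 letter names make it a fourteenth; at 22 semitones (a half step narrower than major) the quality is minor.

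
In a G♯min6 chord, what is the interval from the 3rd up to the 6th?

augmented fourth

Spelling the chord: G♯, B, D♯, E♯.
The 3rd is B and the 6th is E♯.
4 letter names make it a fourth; at 6 semitones (a half step wider than perfect) the quality is augmented.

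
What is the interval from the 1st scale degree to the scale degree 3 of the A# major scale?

A# major: A# B# C## D# E# F## G##.
1st scale degree = A#; 3rd degree = C##.
Counting 3 letters and 4 half steps from A# gives a major third.

major third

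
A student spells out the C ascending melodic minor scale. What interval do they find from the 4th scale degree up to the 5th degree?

Spelling the C ascending melodic minor scale: C D E♭ F G A B.
4th scale degree = F; 5th scale degree = G.
Counting 2 letters and 2 half steps from F gives a major second.

major second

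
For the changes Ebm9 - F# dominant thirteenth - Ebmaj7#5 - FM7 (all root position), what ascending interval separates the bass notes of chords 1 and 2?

The roots are Eb and F#.
From Eb to F#: 3 semitones over a second = augmented.

augmented second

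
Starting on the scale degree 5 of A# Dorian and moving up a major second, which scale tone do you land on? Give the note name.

F##

The scale is A# B# C# D# E# F## G#.
The scale degree 5 is E#; a major second above that is F## — scale degree 6.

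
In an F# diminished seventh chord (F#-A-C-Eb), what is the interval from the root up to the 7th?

Root = F#; 7th = Eb.
F# up to Eb is 9 semitones, a whole step narrower than a major seventh, so the interval is diminished.

diminished seventh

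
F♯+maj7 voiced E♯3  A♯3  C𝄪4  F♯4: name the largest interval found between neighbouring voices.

perfect fourth

Adjacent intervals: E♯3→A♯3 = perfect fourth; A♯3→C𝄪4 = major third; C𝄪4→F♯4 = diminished fourth.
The largest is E♯3 to A♯3, a perfect fourth (5 semitones).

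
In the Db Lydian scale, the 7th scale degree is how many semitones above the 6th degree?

2

The scale is Db Eb F G Ab Bb C.
Bb up to C is a major second — 2 semitones.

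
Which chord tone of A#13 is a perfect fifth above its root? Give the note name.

The chord tones of A# dominant thirteenth are A#, C##, E#, G#, B#, F##.
The root is A#. A perfect fifth above A# is E#.
E# is the chord's 5th.

E#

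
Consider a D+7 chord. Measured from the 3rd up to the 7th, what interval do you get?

diminished 5th

D augmented seventh is spelled D-F♯-A♯-C.
3rd = F♯; 7th = C.
From F♯ to C: 6 semitones over a fifth = diminished.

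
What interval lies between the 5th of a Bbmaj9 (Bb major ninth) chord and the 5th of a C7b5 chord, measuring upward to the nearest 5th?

minor second

The 5th of Bbmaj9 (Bb major ninth) is F; the 5th of C7b5 is Gb.
2 letter names make it a second; at 1 semitone (a half step narrower than major) the quality is minor.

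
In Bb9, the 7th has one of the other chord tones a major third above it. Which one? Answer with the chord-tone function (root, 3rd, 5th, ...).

9th

Bb9 is spelled Bb–D–F–Ab–C.
The 7th is Ab. A major third above Ab is C.
C is the chord's 9th.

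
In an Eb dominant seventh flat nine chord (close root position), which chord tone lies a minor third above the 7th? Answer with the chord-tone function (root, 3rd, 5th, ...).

9th

Eb dominant seventh flat nine is spelled Eb–G–Bb–Db–Fb.
The 7th is Db. A minor third above Db is Fb.
Fb is the chord's 9th.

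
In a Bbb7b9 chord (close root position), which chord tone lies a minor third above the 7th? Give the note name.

Spelling the chord: Bbb, Db, Fb, Abb, Cbb.
The 7th is Abb. A minor third above Abb is Cbb.
Cbb is the chord's 9th.

Cbb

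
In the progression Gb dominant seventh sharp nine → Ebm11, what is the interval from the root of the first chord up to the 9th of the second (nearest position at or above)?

The root of Gb dominant seventh sharp nine is Gb; the 9th of Ebm11 is F.
Gb up to F spans 7 letter names and 11 semitones — a major seventh.

major seventh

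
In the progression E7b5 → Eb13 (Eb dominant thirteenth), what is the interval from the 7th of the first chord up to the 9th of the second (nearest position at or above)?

The 7th of E7b5 is D; the 9th of Eb13 (Eb dominant thirteenth) is F.
3 letter names make it a third; at 3 semitones (a half step narrower than major) the quality is minor.

minor 3rd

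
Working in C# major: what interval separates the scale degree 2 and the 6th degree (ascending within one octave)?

Spelling C# major: C# D# E# F# G# A# B#.
So we need the interval from D# up to A#.
Counting 5 letters and 7 half steps from D# gives a perfect fifth.

perfect fifth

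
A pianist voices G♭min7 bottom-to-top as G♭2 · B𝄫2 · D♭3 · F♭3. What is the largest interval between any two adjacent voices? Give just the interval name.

major third

Adjacent intervals: G♭2→B𝄫2 = minor third; B𝄫2→D♭3 = major third; D♭3→F♭3 = minor third.
The largest is B𝄫2 to D♭3, a major third (4 semitones).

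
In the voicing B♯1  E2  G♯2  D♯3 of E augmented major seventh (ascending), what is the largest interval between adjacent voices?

P5

Adjacent intervals: B♯1→E2 = diminished fourth; E2→G♯2 = major third; G♯2→D♯3 = perfect fifth.
The largest is G♯2 to D♯3, a perfect fifth (7 semitones).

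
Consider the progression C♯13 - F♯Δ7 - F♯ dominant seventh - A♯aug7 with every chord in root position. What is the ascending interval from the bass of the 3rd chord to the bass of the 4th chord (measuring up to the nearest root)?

The roots are F♯ and A♯.
F♯ up to A♯ spans 3 letter names and 4 semitones — a major third.

M3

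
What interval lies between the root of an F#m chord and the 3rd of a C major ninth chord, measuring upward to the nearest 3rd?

minor seventh

The root of F#m is F#; the 3rd of C major ninth is E.
F# up to E is 10 semitones, a half step narrower than a major seventh, so the interval is minor.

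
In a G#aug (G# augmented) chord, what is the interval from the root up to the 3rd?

M3

Spelling the chord: G#, B#, D##.
The root is G# and the 3rd is B#.
From G# to B# is 4 semitones, exactly the major third.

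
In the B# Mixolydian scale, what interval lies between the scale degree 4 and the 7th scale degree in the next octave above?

Spelling the B# Mixolydian scale: B# C## D## E# F## G## A#.
The scale degree 4 is E# and the degree 7 (up an octave) is A#.
E# up to A# spans 11 letter names and 17 semitones — a perfect eleventh.

P11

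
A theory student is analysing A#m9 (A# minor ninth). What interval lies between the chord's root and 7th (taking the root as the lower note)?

minor seventh

Spelling the chord: A# C# E# G# B#.
That puts A# below G#.
7 letter names make it a seventh; at 10 semitones (a half step narrower than major) the quality is minor.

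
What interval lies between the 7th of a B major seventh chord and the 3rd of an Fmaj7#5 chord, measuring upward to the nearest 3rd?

B major seventh has A# as its 7th, and Fmaj7#5 has A as its 3rd.
From A# to A: 11 semitones over an octave = diminished.

diminished 8th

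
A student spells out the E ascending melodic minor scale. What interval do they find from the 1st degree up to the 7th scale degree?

The scale runs E F♯ G A B C♯ D♯.
So we need the interval from E up to D♯.
From E to D♯ is 11 semitones, exactly the major seventh.

M7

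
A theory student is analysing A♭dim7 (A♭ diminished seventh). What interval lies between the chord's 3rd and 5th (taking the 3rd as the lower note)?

minor 3rd

Spelling the chord: A♭-C♭-E𝄫-G𝄫.
So we need the interval from C♭ up to E𝄫.
3 letter names make it a third; at 3 semitones (a half step narrower than major) the quality is minor.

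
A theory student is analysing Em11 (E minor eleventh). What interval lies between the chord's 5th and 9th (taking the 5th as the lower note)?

perfect fifth

Em11 (E minor eleventh) is spelled E, G, B, D, F♯, A.
The 5th is B and the 9th is F♯.
From B to F♯ is 7 semitones, exactly the perfect fifth.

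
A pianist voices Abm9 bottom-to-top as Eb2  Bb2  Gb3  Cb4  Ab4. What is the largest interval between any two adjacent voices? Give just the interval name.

Adjacent intervals: Eb2→Bb2 = perfect fifth; Bb2→Gb3 = minor sixth; Gb3→Cb4 = perfect fourth; Cb4→Ab4 = major sixth.
The largest is Cb4 to Ab4, a major sixth (9 semitones).

major sixth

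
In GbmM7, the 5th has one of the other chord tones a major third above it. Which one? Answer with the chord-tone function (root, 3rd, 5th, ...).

Gbm(maj7) is spelled Gb, Bbb, Db, F.
The 5th is Db. A major third above Db is F.
F is the chord's 7th.

7th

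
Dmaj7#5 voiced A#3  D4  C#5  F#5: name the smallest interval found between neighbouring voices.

diminished 4th

Adjacent intervals: A#3→D4 = diminished fourth; D4→C#5 = major seventh; C#5→F#5 = perfect fourth.
The smallest is A#3 to D4, a diminished fourth (4 semitones).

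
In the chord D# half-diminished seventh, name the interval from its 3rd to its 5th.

minor 3rd

D#m7b5 (D# half-diminished seventh): D#–F#–A–C#.
That puts F# below A.
3 letter names make it a third; at 3 semitones (a half step narrower than major) the quality is minor.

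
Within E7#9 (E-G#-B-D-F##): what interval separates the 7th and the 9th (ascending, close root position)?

augmented third

So we need the interval from D up to F##.
From D to F##: 5 semitones over a third = augmented.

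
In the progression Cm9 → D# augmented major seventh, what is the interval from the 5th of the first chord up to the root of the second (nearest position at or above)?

The 5th of Cm9 is G; the root of D# augmented major seventh is D#.
5 letter names make it a fifth; at 8 semitones (a half step wider than perfect) the quality is augmented.

augmented fifth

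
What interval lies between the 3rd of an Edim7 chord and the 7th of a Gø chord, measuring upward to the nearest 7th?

The 3rd of Edim7 is G; the 7th of Gø is F.
G up to F is 10 semitones, a half step narrower than a major seventh, so the interval is minor.

minor 7th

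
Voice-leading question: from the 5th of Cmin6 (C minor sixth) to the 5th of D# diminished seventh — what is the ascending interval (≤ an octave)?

The 5th of Cmin6 (C minor sixth) is G; the 5th of D# diminished seventh is A.
From G to A is 2 semitones, exactly the major second.

major second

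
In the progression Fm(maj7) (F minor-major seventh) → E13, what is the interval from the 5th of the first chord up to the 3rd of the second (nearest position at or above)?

The 5th of Fm(maj7) (F minor-major seventh) is C; the 3rd of E13 is G#.
From C to G#: 8 semitones over a fifth = augmented.

augmented 5th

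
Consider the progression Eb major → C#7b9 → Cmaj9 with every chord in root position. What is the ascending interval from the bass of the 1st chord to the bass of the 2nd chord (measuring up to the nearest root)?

A6

The roots are Eb and C#.
Eb up to C# is 10 semitones, a half step wider than a major sixth, so the interval is augmented.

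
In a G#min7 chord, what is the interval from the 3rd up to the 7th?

perfect 5th

Spelling the chord: G#, B, D#, F#.
3rd = B; 7th = F#.
Counting 5 letters and 7 half steps from B gives a perfect fifth.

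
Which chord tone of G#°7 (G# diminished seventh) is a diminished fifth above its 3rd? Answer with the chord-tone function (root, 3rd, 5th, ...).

7th

The chord tones of G#°7 are G# B D F.
The 3rd is B. A diminished fifth above B is F.
F is the chord's 7th.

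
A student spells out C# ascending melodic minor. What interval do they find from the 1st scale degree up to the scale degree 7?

Spelling C# ascending melodic minor: C# D# E F# G# A# B#.
So we need the interval from C# up to B#.
C# up to B# spans 7 letter names and 11 semitones — a major seventh.

major seventh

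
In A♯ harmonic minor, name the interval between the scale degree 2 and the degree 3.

minor second

A♯ harmonic minor: A♯ B♯ C♯ D♯ E♯ F♯ G𝄪.
So we need the interval from B♯ up to C♯.
B♯ up to C♯ is 1 semitone, a half step narrower than a major second, so the interval is minor.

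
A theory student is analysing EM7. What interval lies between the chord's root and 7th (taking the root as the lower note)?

major seventh

E major seventh: E-G♯-B-D♯.
So we need the interval from E up to D♯.
E up to D♯ spans 7 letter names and 11 semitones — a major seventh.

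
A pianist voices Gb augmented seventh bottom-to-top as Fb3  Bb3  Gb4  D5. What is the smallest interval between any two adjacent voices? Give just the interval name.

augmented fourth

Adjacent intervals: Fb3→Bb3 = augmented fourth; Bb3→Gb4 = minor sixth; Gb4→D5 = augmented fifth.
The smallest is Fb3 to Bb3, an augmented fourth (6 semitones).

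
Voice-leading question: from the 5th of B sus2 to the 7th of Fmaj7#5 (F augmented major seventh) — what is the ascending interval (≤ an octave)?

minor 7th

B sus2 has F# as its 5th, and Fmaj7#5 (F augmented major seventh) has E as its 7th.
From F# to E: 10 semitones over a seventh = minor.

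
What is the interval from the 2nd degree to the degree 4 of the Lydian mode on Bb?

M3

Bb lydian: Bb C D E F G A.
So we need the interval from C up to E.
C up to E spans 3 letter names and 4 semitones — a major third.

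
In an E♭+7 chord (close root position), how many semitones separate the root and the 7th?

The chord tones of E♭aug7 are E♭, G, B, D♭.
E♭ to D♭ is a minor seventh: 10 semitones.

10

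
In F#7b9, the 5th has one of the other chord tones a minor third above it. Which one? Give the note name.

E

Spelling the chord: F#, A#, C#, E, G.
The 5th is C#. A minor third above C# is E.
E is the chord's 7th.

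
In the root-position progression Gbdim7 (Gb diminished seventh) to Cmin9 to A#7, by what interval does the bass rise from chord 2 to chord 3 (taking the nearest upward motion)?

A6

The roots are C and A#.
6 letter names make it a sixth; at 10 semitones (a half step wider than major) the quality is augmented.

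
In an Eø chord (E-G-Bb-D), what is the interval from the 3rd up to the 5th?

That puts G below Bb.
3 letter names make it a third; at 3 semitones (a half step narrower than major) the quality is minor.

minor third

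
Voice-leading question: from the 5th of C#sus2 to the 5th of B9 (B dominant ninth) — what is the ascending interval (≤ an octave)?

minor 7th

C#sus2 has G# as its 5th, and B9 (B dominant ninth) has F# as its 5th.
From G# to F#: 10 semitones over a seventh = minor.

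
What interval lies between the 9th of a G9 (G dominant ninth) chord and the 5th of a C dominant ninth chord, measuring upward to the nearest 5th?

m7

G9 (G dominant ninth) has A as its 9th, and C dominant ninth has G as its 5th.
A up to G is 10 semitones, a half step narrower than a major seventh, so the interval is minor.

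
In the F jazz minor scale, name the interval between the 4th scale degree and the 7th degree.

The scale runs F G Ab Bb C D E.
4th scale degree = Bb; scale degree 7 = E.
4 letter names make it a fourth; at 6 semitones (a half step wider than perfect) the quality is augmented.

augmented fourth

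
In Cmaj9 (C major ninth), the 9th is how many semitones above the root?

C major ninth: C-E-G-B-D.
C to D is a major ninth: 14 semitones.

14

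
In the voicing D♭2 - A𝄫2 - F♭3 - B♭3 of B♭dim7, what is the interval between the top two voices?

augmented 4th

Those voices are F♭3 and B♭3.
F♭ up to B♭ is 6 semitones, a half step wider than a perfect fourth, so the interval is augmented.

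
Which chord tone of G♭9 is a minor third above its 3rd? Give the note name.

Spelling the chord: G♭ B♭ D♭ F♭ A♭.
The 3rd is B♭. A minor third above B♭ is D♭.
D♭ is the chord's 5th.

Db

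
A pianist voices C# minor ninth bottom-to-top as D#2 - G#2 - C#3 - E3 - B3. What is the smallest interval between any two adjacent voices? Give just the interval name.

Adjacent intervals: D#2→G#2 = perfect fourth; G#2→C#3 = perfect fourth; C#3→E3 = minor third; E3→B3 = perfect fifth.
The smallest is C#3 to E3, a minor third (3 semitones).

minor third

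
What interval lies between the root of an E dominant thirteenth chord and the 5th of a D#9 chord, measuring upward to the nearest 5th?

E dominant thirteenth has E as its root, and D#9 has A# as its 5th.
4 letter names make it a fourth; at 6 semitones (a half step wider than perfect) the quality is augmented.

augmented fourth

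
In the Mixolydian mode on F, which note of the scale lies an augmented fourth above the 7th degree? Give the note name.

A

The scale is F G A Bb C D Eb.
The 7th degree is Eb; an augmented fourth above that is A — scale degree 3.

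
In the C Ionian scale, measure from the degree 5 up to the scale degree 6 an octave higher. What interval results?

major ninth

Spelling the C Ionian scale: C D E F G A B.
That puts G below A.
Counting 9 letters and 14 half steps from G gives a major ninth.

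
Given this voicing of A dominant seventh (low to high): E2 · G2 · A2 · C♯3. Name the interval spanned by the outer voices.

M6

The outer voices are E2 and C♯3.
E up to C♯ spans 6 letter names and 9 semitones — a major sixth.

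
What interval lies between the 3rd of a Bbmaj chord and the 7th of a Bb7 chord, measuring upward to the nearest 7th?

Bbmaj has D as its 3rd, and Bb7 has Ab as its 7th.
From D to Ab: 6 semitones over a fifth = diminished.

d5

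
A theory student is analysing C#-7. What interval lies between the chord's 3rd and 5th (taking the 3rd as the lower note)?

major third

Spelling the chord: C#, E, G#, B.
That puts E below G#.
From E to G# is 4 semitones, exactly the major third.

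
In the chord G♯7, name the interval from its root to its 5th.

G♯7: G♯-B♯-D♯-F♯.
So we need the interval from G♯ up to D♯.
From G♯ to D♯ is 7 semitones, exactly the perfect fifth.

perfect fifth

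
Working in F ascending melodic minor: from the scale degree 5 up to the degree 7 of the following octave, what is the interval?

major tenth

F melodic minor: F G Ab Bb C D E.
That puts C below E.
C up to E spans 10 letter names and 16 semitones — a major tenth.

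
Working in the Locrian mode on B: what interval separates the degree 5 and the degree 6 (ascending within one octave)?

B locrian: B C D E F G A.
That puts F below G.
Counting 2 letters and 2 half steps from F gives a major second.

major second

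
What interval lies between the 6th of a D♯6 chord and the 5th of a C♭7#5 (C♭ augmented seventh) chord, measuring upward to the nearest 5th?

diminished sixth

The 6th of D♯6 is B♯; the 5th of C♭7#5 (C♭ augmented seventh) is G.
6 letter names make it a sixth; at 7 semitones (a whole step narrower than major) the quality is diminished.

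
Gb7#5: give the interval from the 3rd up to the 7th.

Gbaug7: Gb Bb D Fb.
So we need the interval from Bb up to Fb.
From Bb to Fb: 6 semitones over a fifth = diminished.
This 3–7 tritone is the characteristic tension at the heart of the dominant sound.

diminished 5th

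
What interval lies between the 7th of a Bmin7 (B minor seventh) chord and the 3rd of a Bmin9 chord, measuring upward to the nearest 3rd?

P4

The 7th of Bmin7 (B minor seventh) is A; the 3rd of Bmin9 is D.
A up to D spans 4 letter names and 5 semitones — a perfect fourth.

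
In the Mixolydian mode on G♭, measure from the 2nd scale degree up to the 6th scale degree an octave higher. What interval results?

perfect twelfth

The scale runs G♭ A♭ B♭ C♭ D♭ E♭ F♭.
That puts A♭ below E♭.
From A♭ to E♭ is 19 semitones, exactly the perfect twelfth.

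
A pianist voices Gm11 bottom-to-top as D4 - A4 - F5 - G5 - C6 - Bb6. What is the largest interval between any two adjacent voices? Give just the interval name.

minor seventh

Adjacent intervals: D4→A4 = perfect fifth; A4→F5 = minor sixth; F5→G5 = major second; G5→C6 = perfect fourth; C6→Bb6 = minor seventh.
The largest is C6 to Bb6, a minor seventh (10 semitones).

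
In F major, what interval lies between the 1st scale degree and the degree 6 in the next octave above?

major thirteenth

Spelling F major: F G A Bb C D E.
That puts F below D.
F up to D spans 13 letter names and 21 semitones — a major thirteenth.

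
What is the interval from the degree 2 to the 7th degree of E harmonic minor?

The scale runs E F# G A B C D#.
So we need the interval from F# up to D#.
From F# to D# is 9 semitones, exactly the major sixth.

major sixth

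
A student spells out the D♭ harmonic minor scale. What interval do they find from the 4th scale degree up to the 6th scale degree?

minor third

D♭ harmonic minor: D♭ E♭ F♭ G♭ A♭ B𝄫 C.
The 4th scale degree is G♭ and the 6th degree is B𝄫.
3 letter names make it a third; at 3 semitones (a half step narrower than major) the quality is minor.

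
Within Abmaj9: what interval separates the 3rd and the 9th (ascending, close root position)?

The chord tones of Abmaj9 are Ab C Eb G Bb.
The 3rd is C and the 9th is Bb.
From C to Bb: 10 semitones over a seventh = minor.

minor seventh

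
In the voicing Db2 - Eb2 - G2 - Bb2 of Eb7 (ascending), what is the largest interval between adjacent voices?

M3

Adjacent intervals: Db2→Eb2 = major second; Eb2→G2 = major third; G2→Bb2 = minor third.
The largest is Eb2 to G2, a major third (4 semitones).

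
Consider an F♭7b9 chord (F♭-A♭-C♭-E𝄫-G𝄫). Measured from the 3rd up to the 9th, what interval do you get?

diminished seventh

3rd = A♭; 9th = G𝄫.
A♭ up to G𝄫 is 9 semitones, a whole step narrower than a major seventh, so the interval is diminished.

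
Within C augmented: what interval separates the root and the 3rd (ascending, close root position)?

major third

C+: C E G♯.
The root is C and the 3rd is E.
C up to E spans 3 letter names and 4 semitones — a major third.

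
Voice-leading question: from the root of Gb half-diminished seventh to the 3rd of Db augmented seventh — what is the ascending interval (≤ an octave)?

M7

The root of Gb half-diminished seventh is Gb; the 3rd of Db augmented seventh is F.
Gb up to F spans 7 letter names and 11 semitones — a major seventh.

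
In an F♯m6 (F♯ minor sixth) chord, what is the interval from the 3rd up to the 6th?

The chord tones of F♯m6 are F♯-A-C♯-D♯.
The 3rd is A and the 6th is D♯.
4 letter names make it a fourth; at 6 semitones (a half step wider than perfect) the quality is augmented.

augmented 4th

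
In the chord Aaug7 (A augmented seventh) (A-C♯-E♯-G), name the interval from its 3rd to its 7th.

3rd = C♯; 7th = G.
From C♯ to G: 6 semitones over a fifth = diminished.
That tritone between 3rd and 7th is what gives the dominant seventh its pull toward resolution.

diminished 5th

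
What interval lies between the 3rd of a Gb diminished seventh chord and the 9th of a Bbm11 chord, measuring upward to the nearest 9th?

The 3rd of Gb diminished seventh is Bbb; the 9th of Bbm11 is C.
2 letter names make it a second; at 3 semitones (a half step wider than major) the quality is augmented.

augmented second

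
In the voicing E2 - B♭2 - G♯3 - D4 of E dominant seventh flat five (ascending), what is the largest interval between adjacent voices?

augmented sixth

Adjacent intervals: E2→B♭2 = diminished fifth; B♭2→G♯3 = augmented sixth; G♯3→D4 = diminished fifth.
The largest is B♭2 to G♯3, an augmented sixth (10 semitones).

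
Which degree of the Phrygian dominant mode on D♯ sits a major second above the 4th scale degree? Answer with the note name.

A#

The scale is D♯ E F𝄪 G♯ A♯ B C♯.
The 4th scale degree is G♯; a major second above that is A♯ — scale degree 5.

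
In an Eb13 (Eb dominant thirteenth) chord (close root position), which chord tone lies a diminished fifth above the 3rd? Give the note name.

Db

Eb13: Eb-G-Bb-Db-F-C.
The 3rd is G. A diminished fifth above G is Db.
Db is the chord's 7th.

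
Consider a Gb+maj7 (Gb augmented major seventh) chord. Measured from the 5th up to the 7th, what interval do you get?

m3

The chord tones of Gb augmented major seventh are Gb-Bb-D-F.
5th = D; 7th = F.
From D to F: 3 semitones over a third = minor.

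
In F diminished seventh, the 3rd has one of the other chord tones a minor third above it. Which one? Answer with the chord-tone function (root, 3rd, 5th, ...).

5th

Fdim7 (F diminished seventh) is spelled F-A♭-C♭-E𝄫.
The 3rd is A♭. A minor third above A♭ is C♭.
C♭ is the chord's 5th.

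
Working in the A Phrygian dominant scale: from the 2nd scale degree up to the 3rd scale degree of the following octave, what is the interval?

A9

Spelling the A Phrygian dominant scale: A Bb C# D E F G.
So we need the interval from Bb up to C#.
Bb up to C# is 15 semitones, a half step wider than a major ninth, so the interval is augmented.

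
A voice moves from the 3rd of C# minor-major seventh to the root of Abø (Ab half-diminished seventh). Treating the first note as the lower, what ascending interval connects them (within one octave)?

C# minor-major seventh has E as its 3rd, and Abø (Ab half-diminished seventh) has Ab as its root.
From E to Ab: 4 semitones over a fourth = diminished.

diminished 4th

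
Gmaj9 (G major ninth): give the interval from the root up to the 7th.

major 7th

G major ninth is spelled G-B-D-F#-A.
The root is G and the 7th is F#.
G up to F# spans 7 letter names and 11 semitones — a major seventh.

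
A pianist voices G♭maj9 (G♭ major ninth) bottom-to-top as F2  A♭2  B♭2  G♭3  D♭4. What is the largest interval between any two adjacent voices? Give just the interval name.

Adjacent intervals: F2→A♭2 = minor third; A♭2→B♭2 = major second; B♭2→G♭3 = minor sixth; G♭3→D♭4 = perfect fifth.
The largest is B♭2 to G♭3, a minor sixth (8 semitones).

minor sixth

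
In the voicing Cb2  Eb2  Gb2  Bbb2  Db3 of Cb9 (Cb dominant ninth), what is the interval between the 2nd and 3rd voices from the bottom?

Those voices are Eb2 and Gb2.
From Eb to Gb: 3 semitones over a third = minor.

m3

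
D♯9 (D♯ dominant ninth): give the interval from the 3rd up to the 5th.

minor third

The chord tones of D♯9 (D♯ dominant ninth) are D♯–F𝄪–A♯–C♯–E♯.
The 3rd is F𝄪 and the 5th is A♯.
3 letter names make it a third; at 3 semitones (a half step narrower than major) the quality is minor.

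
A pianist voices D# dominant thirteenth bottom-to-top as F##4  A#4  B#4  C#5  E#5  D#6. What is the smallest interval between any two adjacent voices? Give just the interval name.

minor 2nd

Adjacent intervals: F##4→A#4 = minor third; A#4→B#4 = major second; B#4→C#5 = minor second; C#5→E#5 = major third; E#5→D#6 = minor seventh.
The smallest is B#4 to C#5, a minor second (1 semitone).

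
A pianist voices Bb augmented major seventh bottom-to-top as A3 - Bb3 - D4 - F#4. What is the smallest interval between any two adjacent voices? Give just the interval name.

m2

Adjacent intervals: A3→Bb3 = minor second; Bb3→D4 = major third; D4→F#4 = major third.
The smallest is A3 to Bb3, a minor second (1 semitone).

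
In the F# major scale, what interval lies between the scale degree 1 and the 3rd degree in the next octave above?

Spelling the F# major scale: F# G# A# B C# D# E#.
Scale degree 1 = F#; 3rd degree (up an octave) = A#.
From F# to A# is 16 semitones, exactly the major tenth.

major 10th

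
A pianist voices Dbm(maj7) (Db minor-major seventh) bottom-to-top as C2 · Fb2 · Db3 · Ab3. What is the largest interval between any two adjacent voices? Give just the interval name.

Adjacent intervals: C2→Fb2 = diminished fourth; Fb2→Db3 = major sixth; Db3→Ab3 = perfect fifth.
The largest is Fb2 to Db3, a major sixth (9 semitones).

major 6th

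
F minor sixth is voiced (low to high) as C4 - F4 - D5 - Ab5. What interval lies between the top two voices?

diminished 5th

Those voices are D5 and Ab5.
From D to Ab: 6 semitones over a fifth = diminished.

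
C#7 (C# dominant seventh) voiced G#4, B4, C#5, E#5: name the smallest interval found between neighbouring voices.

Adjacent intervals: G#4→B4 = minor third; B4→C#5 = major second; C#5→E#5 = major third.
The smallest is B4 to C#5, a major second (2 semitones).

major 2nd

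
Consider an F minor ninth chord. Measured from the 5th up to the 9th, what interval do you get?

P5

Spelling the chord: F-Ab-C-Eb-G.
The 5th is C and the 9th is G.
C up to G spans 5 letter names and 7 semitones — a perfect fifth.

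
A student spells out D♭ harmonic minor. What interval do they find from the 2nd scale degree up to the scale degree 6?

diminished 5th

D♭ harmonic minor: D♭ E♭ F♭ G♭ A♭ B𝄫 C.
That puts E♭ below B𝄫.
From E♭ to B𝄫: 6 semitones over a fifth = diminished.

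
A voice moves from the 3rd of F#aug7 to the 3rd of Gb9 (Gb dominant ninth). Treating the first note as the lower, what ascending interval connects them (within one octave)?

diminished 2nd

The 3rd of F#aug7 is A#; the 3rd of Gb9 (Gb dominant ninth) is Bb.
From A# to Bb: 0 semitones over a second = diminished.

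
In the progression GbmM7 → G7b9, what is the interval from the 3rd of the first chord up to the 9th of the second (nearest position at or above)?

GbmM7 has Bbb as its 3rd, and G7b9 has Ab as its 9th.
Bbb up to Ab spans 7 letter names and 11 semitones — a major seventh.

major seventh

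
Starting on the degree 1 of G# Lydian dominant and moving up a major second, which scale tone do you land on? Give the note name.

A#

The scale is G# A# B# C## D# E# F#.
The degree 1 is G#; a major second above that is A# — scale degree 2.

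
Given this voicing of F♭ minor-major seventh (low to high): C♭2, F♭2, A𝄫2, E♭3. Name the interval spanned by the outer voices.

The outer voices are C♭2 and E♭3.
Counting 10 letters and 16 half steps from C♭ gives a major tenth.

major 10th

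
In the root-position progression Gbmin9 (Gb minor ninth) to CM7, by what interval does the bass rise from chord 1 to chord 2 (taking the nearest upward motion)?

The roots are Gb and C.
4 letter names make it a fourth; at 6 semitones (a half step wider than perfect) the quality is augmented.

A4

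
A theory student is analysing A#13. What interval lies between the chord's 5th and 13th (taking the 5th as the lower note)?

The chord tones of A# dominant thirteenth are A#-C##-E#-G#-B#-F##.
That puts E# below F##.
From E# to F## is 14 semitones, exactly the major ninth.

major 9th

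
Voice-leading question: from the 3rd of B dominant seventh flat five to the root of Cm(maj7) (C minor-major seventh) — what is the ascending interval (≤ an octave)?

diminished seventh

The 3rd of B dominant seventh flat five is D#; the root of Cm(maj7) (C minor-major seventh) is C.
From D# to C: 9 semitones over a seventh = diminished.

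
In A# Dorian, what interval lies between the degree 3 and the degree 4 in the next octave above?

major 9th

The scale runs A# B# C# D# E# F## G#.
The degree 3 is C# and the scale degree 4 (up an octave) is D#.
From C# to D# is 14 semitones, exactly the major ninth.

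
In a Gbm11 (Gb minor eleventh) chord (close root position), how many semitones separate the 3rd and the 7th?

Gb minor eleventh: Gb, Bbb, Db, Fb, Ab, Cb.
Bbb to Fb is a perfect fifth: 7 semitones.

7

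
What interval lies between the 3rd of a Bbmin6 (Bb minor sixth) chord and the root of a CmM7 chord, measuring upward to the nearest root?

The 3rd of Bbmin6 (Bb minor sixth) is Db; the root of CmM7 is C.
Counting 7 letters and 11 half steps from Db gives a major seventh.

M7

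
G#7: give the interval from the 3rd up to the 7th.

G# dominant seventh is spelled G#–B#–D#–F#.
3rd = B#; 7th = F#.
From B# to F#: 6 semitones over a fifth = diminished.
That tritone between 3rd and 7th is what gives the dominant seventh its pull toward resolution.

diminished 5th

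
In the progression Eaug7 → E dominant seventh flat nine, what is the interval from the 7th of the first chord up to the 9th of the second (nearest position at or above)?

m3

Eaug7 has D as its 7th, and E dominant seventh flat nine has F as its 9th.
D up to F is 3 semitones, a half step narrower than a major third, so the interval is minor.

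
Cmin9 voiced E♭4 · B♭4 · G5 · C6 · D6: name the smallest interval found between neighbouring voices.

M2

Adjacent intervals: E♭4→B♭4 = perfect fifth; B♭4→G5 = major sixth; G5→C6 = perfect fourth; C6→D6 = major second.
The smallest is C6 to D6, a major second (2 semitones).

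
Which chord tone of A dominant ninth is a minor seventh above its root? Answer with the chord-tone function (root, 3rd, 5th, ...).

A9 (A dominant ninth) is spelled A-C#-E-G-B.
The root is A. A minor seventh above A is G.
G is the chord's 7th.

7th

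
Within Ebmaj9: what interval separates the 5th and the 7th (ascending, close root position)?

Eb major ninth is spelled Eb-G-Bb-D-F.
So we need the interval from Bb up to D.
Bb up to D spans 3 letter names and 4 semitones — a major third.

major third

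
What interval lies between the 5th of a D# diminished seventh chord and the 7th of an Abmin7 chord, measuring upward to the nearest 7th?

D# diminished seventh has A as its 5th, and Abmin7 has Gb as its 7th.
A up to Gb is 9 semitones, a whole step narrower than a major seventh, so the interval is diminished.

diminished seventh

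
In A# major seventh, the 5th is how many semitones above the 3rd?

3

A#maj7: A#–C##–E#–G##.
C## to E# is a minor third: 3 semitones.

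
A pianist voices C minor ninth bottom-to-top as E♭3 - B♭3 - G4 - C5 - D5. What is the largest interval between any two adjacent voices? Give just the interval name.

Adjacent intervals: E♭3→B♭3 = perfect fifth; B♭3→G4 = major sixth; G4→C5 = perfect fourth; C5→D5 = major second.
The largest is B♭3 to G4, a major sixth (9 semitones).

major sixth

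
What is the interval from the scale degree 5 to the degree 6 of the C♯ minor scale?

minor second

C♯ natural minor: C♯ D♯ E F♯ G♯ A B.
So we need the interval from G♯ up to A.
From G♯ to A: 1 semitone over a second = minor.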